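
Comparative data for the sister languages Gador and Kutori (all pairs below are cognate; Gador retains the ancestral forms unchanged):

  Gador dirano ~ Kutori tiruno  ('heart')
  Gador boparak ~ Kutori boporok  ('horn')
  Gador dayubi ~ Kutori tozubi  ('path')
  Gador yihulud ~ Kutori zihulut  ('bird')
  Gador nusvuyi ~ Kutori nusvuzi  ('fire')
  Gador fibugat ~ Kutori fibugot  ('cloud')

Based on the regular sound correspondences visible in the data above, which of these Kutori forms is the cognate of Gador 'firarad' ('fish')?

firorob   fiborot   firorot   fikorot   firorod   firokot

boparak ~ boporok — Gador a corresponds to Kutori o after a consonant, before r.
boparak ~ boporok, dayubi ~ tozubi — Gador a corresponds to Kutori o after a consonant, before a consonant other than r, m, n, p, b, f, v.
yihulud ~ zihulut — Gador d corresponds to Kutori t word-finally.
Applying these to Gador 'firarad':
  firarad → firorad   (a→o after a consonant, before r)
  firorad → firorod   (a→o after a consonant, before a consonant other than r, m, n, p, b, f, v)
  firorod → firorot   (d→t word-finally)
So the Kutori cognate is 'firorot'.

firorot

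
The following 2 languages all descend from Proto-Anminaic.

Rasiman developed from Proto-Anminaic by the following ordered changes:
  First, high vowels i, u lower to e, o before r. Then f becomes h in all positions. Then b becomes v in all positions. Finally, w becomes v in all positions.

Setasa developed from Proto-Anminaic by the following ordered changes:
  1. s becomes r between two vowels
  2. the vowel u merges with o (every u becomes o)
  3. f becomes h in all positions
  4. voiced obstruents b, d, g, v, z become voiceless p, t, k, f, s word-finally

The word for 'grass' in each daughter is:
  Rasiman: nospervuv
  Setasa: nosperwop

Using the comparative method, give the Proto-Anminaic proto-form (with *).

Position 7: Rasiman has v, Setasa has w. Setasa preserves w here (none of its changes turn any other segment into w), so the proto-segment is *w.
Position 9: Rasiman has v, Setasa has p. Taking the neighbouring segments as reconstructed: Rasiman v could go back to *b or *v or *w; Setasa p could go back to *p or *b — the one source consistent with every daughter is *b.
Verify the candidate proto-form against each daughter:
Rasiman: start from *nosperwub.
  rule 1: no change — nosperwub
  rule 2: no change — nosperwub
  rule 3 (unconditioned shift): nosperwub → nosperwuv
  rule 4 (unconditioned shift): nosperwuv → nospervuv
  ⇒ Rasiman nospervuv
Setasa: *nosperwub > nosperwob > nosperwop  (by vowel merger, final devoicing)
No other proto-form is consistent with every reflex, so the reconstruction is *nosperwub.

*nosperwub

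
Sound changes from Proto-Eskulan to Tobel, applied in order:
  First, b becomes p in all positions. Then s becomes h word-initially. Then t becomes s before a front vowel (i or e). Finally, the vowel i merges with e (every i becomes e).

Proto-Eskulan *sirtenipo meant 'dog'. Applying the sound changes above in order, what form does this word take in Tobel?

hersenepo

Tobel: start from *sirtenipo.
  rule 1: no change — sirtenipo
  rule 2 (debuccalisation): sirtenipo → hirtenipo
  rule 3 (palatalisation): hirtenipo → hirsenipo
  rule 4 (vowel merger): hirsenipo → hersenepo
  ⇒ Tobel hersenepo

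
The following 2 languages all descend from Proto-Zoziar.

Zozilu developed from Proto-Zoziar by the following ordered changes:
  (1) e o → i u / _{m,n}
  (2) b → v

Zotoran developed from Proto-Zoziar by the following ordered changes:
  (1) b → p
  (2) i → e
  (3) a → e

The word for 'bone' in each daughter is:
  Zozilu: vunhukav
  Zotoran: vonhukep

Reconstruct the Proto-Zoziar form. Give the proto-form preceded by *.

Position 7: Zozilu has a, Zotoran has e. Zozilu preserves a here (none of its changes turn any other segment into a), so the proto-segment is *a.
Position 8: Zozilu has v, Zotoran has p. Taking the neighbouring segments as reconstructed: Zozilu v could go back to *b or *v; Zotoran p could go back to *p or *b — the one source consistent with every daughter is *b.
Position 2: Zozilu has u, Zotoran has o. Zotoran preserves o here (none of its changes turn any other segment into o), so the proto-segment is *o.
Verify the candidate proto-form against each daughter:
Zozilu: *vonhukab
  vonhukab → vunhukab   [pre-nasal raising]
  vunhukab → vunhukav   [unconditioned shift]
  giving Zozilu vunhukav.
Zotoran: *vonhukab
  vonhukab → vonhukap   [unconditioned shift]
  vonhukap (rule 2 does not apply)
  vonhukap → vonhukep   [vowel merger]
  giving Zotoran vonhukep.
No other proto-form is consistent with every reflex, so the reconstruction is *vonhukab.

*vonhukab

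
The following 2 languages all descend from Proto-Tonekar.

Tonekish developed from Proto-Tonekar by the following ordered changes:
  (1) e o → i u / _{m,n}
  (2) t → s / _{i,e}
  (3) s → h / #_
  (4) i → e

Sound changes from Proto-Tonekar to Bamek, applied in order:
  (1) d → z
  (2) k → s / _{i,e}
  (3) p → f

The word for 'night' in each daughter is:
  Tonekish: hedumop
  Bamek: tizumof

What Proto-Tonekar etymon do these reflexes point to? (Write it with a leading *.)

Position 1: Tonekish has h, Bamek has t. Bamek preserves t here (none of its changes turn any other segment into t), so the proto-segment is *t.
Position 2: Tonekish has e, Bamek has i. Bamek preserves i here (none of its changes turn any other segment into i), so the proto-segment is *i.
Verify the candidate proto-form against each daughter:
Tonekish: start from *tidumop.
  rule 1: no change — tidumop
  rule 2 (palatalisation): tidumop → sidumop
  rule 3 (debuccalisation): sidumop → hidumop
  rule 4 (vowel merger): hidumop → hedumop
  ⇒ Tonekish hedumop
Bamek: *tidumop > tizumop > tizumof  (by unconditioned shift, unconditioned shift)
Only *tidumop yields all of Tonekish hedumop, Bamek tizumof.

*tidumop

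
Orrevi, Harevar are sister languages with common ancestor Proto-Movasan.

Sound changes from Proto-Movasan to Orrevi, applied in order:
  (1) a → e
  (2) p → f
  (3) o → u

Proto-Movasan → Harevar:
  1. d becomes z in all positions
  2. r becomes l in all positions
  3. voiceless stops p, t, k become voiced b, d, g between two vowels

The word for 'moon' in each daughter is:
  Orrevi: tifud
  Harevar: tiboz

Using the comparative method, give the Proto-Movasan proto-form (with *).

*tipod

Position 5: Orrevi has d, Harevar has z. Orrevi preserves d here (none of its changes turn any other segment into d), so the proto-segment is *d.
Position 4: Orrevi has u, Harevar has o. Harevar preserves o here (none of its changes turn any other segment into o), so the proto-segment is *o.
Verify the candidate proto-form against each daughter:
Orrevi: *tipod
  tipod (rule 1 does not apply)
  tipod → tifod   [unconditioned shift]
  tifod → tifud   [vowel merger]
  giving Orrevi tifud.
Harevar: *tipod
  tipod → tipoz   [unconditioned shift]
  tipoz (rule 2 does not apply)
  tipoz → tiboz   [intervocalic voicing]
  giving Harevar tiboz.
No other proto-form is consistent with every reflex, so the reconstruction is *tipod.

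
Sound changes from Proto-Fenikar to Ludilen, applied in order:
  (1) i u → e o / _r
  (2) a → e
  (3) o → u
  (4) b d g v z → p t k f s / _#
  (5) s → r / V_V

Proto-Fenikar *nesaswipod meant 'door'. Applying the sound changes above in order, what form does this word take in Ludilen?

Ludilen: start from *nesaswipod.
  rule 1: no change — nesaswipod
  rule 2 (vowel merger): nesaswipod → neseswipod
  rule 3 (vowel merger): neseswipod → neseswipud
  rule 4 (final devoicing): neseswipud → neseswiput
  rule 5 (rhotacism): neseswiput → nereswiput
  ⇒ Ludilen nereswiput

nereswiput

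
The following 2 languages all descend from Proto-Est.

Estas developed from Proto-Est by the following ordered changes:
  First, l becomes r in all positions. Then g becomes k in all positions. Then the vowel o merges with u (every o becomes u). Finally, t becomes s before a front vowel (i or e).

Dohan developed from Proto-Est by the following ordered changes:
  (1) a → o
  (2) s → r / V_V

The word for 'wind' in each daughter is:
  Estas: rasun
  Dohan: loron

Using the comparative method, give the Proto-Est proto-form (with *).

Position 3: Estas has s, Dohan has r. Taking the neighbouring segments as reconstructed: Estas s can only go back to *s; Dohan r could go back to *s or *r — the one source consistent with every daughter is *s.
Position 1: Estas has r, Dohan has l. Dohan preserves l here (none of its changes turn any other segment into l), so the proto-segment is *l.
Position 2: Estas has a, Dohan has o. Estas preserves a here (none of its changes turn any other segment into a), so the proto-segment is *a.
Continuing position by position gives *lason; check it forward:
Estas: *lason > rason > rasun  (by unconditioned shift, vowel merger)
Dohan: *lason
  lason → loson   [vowel merger]
  loson → loron   [rhotacism]
  giving Dohan loron.
*lason is the unique common source.

*lason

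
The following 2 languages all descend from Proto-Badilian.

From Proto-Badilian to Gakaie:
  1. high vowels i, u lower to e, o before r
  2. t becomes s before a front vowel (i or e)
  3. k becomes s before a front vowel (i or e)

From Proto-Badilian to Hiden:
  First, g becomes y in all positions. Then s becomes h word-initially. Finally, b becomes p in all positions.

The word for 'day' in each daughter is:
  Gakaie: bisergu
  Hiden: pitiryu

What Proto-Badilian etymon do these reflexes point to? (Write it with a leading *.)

*bitirgu

Position 3: Gakaie has s, Hiden has t. Hiden preserves t here (none of its changes turn any other segment into t), so the proto-segment is *t.
Position 6: Gakaie has g, Hiden has y. Gakaie preserves g here (none of its changes turn any other segment into g), so the proto-segment is *g.
Verify the candidate proto-form against each daughter:
Gakaie: start from *bitirgu.
  rule 1 (pre-rhotic lowering): bitirgu → bitergu
  rule 2 (palatalisation): bitergu → bisergu
  rule 3: no change — bisergu
  ⇒ Gakaie bisergu
Hiden: *bitirgu
  bitirgu → bitiryu   [unconditioned shift]
  bitiryu (rule 2 does not apply)
  bitiryu → pitiryu   [unconditioned shift]
  giving Hiden pitiryu.
*bitirgu is the unique common source.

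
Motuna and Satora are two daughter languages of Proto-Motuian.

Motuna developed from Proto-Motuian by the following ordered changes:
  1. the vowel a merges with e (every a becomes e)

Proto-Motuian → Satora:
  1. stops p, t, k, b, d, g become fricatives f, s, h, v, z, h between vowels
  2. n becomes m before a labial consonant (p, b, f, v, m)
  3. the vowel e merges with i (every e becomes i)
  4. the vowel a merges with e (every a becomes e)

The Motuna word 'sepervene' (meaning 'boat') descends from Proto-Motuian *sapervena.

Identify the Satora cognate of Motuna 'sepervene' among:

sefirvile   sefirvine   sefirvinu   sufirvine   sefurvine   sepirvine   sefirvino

Satora: *sapervena > safervena > safirvina > sefirvine  (by intervocalic lenition, vowel merger, vowel merger)
The other candidates each miss or misapply at least one Satora change.

sefirvine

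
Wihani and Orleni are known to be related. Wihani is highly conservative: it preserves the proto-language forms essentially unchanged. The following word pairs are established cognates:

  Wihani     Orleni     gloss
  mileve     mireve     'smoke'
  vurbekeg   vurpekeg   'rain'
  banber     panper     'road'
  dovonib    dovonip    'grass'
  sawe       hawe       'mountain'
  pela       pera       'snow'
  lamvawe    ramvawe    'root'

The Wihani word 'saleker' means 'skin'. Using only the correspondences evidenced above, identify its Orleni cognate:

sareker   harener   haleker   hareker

sawe ~ hawe — Wihani s corresponds to Orleni h word-initially before a back vowel.
mileve ~ mireve — Wihani l corresponds to Orleni r between vowels (before a front vowel).
Applying these to Wihani 'saleker':
  saleker → haleker   (s→h word-initially before a back vowel)
  haleker → hareker   (l→r between vowels (before a front vowel))
So the Orleni cognate is 'hareker'.

hareker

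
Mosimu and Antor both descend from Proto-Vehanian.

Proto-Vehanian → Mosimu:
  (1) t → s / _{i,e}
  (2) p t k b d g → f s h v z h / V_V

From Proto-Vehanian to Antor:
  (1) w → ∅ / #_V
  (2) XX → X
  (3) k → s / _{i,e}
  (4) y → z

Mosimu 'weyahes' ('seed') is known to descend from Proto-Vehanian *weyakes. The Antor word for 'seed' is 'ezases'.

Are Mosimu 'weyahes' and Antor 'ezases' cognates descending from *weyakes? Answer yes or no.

Derive the expected Antor reflex of *weyakes:
Antor: *weyakes
  weyakes → eyakes   [glide loss]
  eyakes (rule 2 does not apply)
  eyakes → eyases   [palatalisation]
  eyases → ezases   [unconditioned shift]
  giving Antor ezases.
Antor 'ezases' matches the regular reflex exactly, so the pair is cognate.

yes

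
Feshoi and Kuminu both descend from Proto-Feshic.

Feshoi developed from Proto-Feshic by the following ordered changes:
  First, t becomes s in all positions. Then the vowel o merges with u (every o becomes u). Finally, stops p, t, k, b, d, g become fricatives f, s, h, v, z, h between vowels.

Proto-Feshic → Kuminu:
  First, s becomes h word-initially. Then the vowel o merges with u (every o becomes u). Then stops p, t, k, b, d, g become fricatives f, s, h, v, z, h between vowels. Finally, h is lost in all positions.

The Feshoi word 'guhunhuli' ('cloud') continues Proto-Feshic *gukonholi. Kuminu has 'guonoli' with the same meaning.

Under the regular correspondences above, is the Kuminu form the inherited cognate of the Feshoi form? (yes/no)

Derive the expected Kuminu reflex of *gukonholi:
Kuminu: *gukonholi > gukunhuli > guhunhuli > guunuli  (by vowel merger, intervocalic lenition, h-loss)
The regular Kuminu reflex would be 'guunuli', but the attested form is 'guonoli'. The correspondence is irregular, so they are not cognates (the Kuminu form has a different source).

no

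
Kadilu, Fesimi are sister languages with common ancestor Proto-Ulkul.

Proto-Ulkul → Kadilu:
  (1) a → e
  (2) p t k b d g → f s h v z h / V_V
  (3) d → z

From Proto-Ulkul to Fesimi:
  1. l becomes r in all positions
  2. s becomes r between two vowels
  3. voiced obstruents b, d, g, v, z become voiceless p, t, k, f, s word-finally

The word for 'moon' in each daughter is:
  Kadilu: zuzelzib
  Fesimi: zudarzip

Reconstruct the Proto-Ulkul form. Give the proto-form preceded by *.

Position 5: Kadilu has l, Fesimi has r. Kadilu preserves l here (none of its changes turn any other segment into l), so the proto-segment is *l.
Position 8: Kadilu has b, Fesimi has p. Kadilu preserves b here (none of its changes turn any other segment into b), so the proto-segment is *b.
This points to *zudalzib. Verify forward in each daughter:
Kadilu: *zudalzib > zudelzib > zuzelzib  (by vowel merger, intervocalic lenition)
Fesimi: *zudalzib > zudarzib > zudarzip  (by unconditioned shift, final devoicing)
No other proto-form is consistent with every reflex, so the reconstruction is *zudalzib.

*zudalzib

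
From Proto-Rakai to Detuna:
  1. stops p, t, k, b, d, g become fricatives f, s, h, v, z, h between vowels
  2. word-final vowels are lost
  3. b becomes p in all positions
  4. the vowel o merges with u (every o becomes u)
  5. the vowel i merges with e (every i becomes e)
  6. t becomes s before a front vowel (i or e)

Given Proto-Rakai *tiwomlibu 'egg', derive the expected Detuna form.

Detuna: *tiwomlibu
  tiwomlibu → tiwomlivu   [intervocalic lenition]
  tiwomlivu → tiwomliv   [apocope]
  tiwomliv (rule 3 does not apply)
  tiwomliv → tiwumliv   [vowel merger]
  tiwumliv → tewumlev   [vowel merger]
  tewumlev → sewumlev   [palatalisation]
  giving Detuna sewumlev.

sewumlev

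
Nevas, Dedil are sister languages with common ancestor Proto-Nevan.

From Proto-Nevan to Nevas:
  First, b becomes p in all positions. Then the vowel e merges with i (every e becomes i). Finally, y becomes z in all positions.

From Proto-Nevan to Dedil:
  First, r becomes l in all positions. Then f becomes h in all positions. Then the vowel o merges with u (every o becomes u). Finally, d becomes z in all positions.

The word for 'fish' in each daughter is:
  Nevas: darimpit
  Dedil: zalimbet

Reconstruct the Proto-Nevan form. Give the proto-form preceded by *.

Position 7: Nevas has i, Dedil has e. Dedil preserves e here (none of its changes turn any other segment into e), so the proto-segment is *e.
Position 1: Nevas has d, Dedil has z. Nevas preserves d here (none of its changes turn any other segment into d), so the proto-segment is *d.
This points to *darimbet. Verify forward in each daughter:
Nevas: *darimbet > darimpet > darimpit  (by unconditioned shift, vowel merger)
Dedil: start from *darimbet.
  rule 1 (unconditioned shift): darimbet → dalimbet
  rule 2: no change — dalimbet
  rule 3: no change — dalimbet
  rule 4 (unconditioned shift): dalimbet → zalimbet
  ⇒ Dedil zalimbet
No other proto-form is consistent with every reflex, so the reconstruction is *darimbet.

*darimbet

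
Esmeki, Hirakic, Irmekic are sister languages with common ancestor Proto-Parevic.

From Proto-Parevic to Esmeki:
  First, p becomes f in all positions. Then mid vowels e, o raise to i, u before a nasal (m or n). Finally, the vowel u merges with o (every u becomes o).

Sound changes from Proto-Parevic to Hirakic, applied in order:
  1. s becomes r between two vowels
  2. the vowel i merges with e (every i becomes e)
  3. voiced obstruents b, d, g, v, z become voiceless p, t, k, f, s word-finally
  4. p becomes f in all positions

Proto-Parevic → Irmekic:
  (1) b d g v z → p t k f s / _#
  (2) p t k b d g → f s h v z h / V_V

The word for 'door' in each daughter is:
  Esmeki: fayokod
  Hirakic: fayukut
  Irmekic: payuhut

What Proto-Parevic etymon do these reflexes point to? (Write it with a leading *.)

*payukud

Position 4: Esmeki has o, Hirakic has u, Irmekic has u. Hirakic preserves u here (none of its changes turn any other segment into u), so the proto-segment is *u.
Position 6: Esmeki has o, Hirakic has u, Irmekic has u. Hirakic preserves u here (none of its changes turn any other segment into u), so the proto-segment is *u.
Position 5: Esmeki has k, Hirakic has k, Irmekic has h. Esmeki preserves k here (none of its changes turn any other segment into k), so the proto-segment is *k.
Continuing position by position gives *payukud; check it forward:
Esmeki: *payukud
  payukud → fayukud   [unconditioned shift]
  fayukud (rule 2 does not apply)
  fayukud → fayokod   [vowel merger]
  giving Esmeki fayokod.
Hirakic: *payukud
  payukud (rule 1 does not apply)
  payukud (rule 2 does not apply)
  payukud → payukut   [final devoicing]
  payukut → fayukut   [unconditioned shift]
  giving Hirakic fayukut.
Irmekic: *payukud > payukut > payuhut  (by final devoicing, intervocalic lenition)
No other proto-form is consistent with every reflex, so the reconstruction is *payukud.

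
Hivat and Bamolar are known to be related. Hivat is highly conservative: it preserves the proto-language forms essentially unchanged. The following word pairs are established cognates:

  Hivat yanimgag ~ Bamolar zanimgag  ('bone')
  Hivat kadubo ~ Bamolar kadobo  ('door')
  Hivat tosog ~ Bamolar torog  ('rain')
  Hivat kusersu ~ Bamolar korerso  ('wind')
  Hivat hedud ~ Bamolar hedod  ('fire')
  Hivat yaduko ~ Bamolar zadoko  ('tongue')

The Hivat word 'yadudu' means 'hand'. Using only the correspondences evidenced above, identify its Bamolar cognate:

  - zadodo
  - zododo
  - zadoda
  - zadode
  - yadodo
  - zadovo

yanimgag ~ zanimgag, yaduko ~ zadoko — Hivat y corresponds to Bamolar z word-initially before a back vowel.
kusersu ~ korerso, hedud ~ hedod — Hivat u corresponds to Bamolar o after a consonant, before a consonant other than r, m, n, p, b, f, v.
kusersu ~ korerso — Hivat u corresponds to Bamolar o word-finally.
Applying these to Hivat 'yadudu':
  yadudu → zadudu   (y→z word-initially before a back vowel)
  zadudu → zadodu   (u→o after a consonant, before a consonant other than r, m, n, p, b, f, v)
  zadodu → zadodo   (u→o word-finally)
So the Bamolar cognate is 'zadodo'.

zadodo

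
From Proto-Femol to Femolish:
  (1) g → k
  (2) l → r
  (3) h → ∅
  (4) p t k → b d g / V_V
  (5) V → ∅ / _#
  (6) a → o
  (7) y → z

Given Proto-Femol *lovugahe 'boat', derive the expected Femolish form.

rovugo

Femolish: start from *lovugahe.
  rule 1 (unconditioned shift): lovugahe → lovukahe
  rule 2 (unconditioned shift): lovukahe → rovukahe
  rule 3 (h-loss): rovukahe → rovukae
  rule 4 (intervocalic voicing): rovukae → rovugae
  rule 5 (apocope): rovugae → rovuga
  rule 6 (vowel merger): rovuga → rovugo
  rule 7: no change — rovugo
  ⇒ Femolish rovugo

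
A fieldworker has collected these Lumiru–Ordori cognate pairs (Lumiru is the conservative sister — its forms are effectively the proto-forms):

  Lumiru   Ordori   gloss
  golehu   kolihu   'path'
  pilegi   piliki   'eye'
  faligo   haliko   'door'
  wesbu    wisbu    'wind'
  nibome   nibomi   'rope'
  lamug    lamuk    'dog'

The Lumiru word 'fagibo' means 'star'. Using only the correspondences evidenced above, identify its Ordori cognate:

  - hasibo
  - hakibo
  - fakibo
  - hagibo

hakibo

faligo ~ haliko — Lumiru f corresponds to Ordori h word-initially before a back vowel.
pilegi ~ piliki — Lumiru g corresponds to Ordori k between vowels (before a front vowel).
Applying these to Lumiru 'fagibo':
  fagibo → hagibo   (f→h word-initially before a back vowel)
  hagibo → hakibo   (g→k between vowels (before a front vowel))
So the Ordori cognate is 'hakibo'.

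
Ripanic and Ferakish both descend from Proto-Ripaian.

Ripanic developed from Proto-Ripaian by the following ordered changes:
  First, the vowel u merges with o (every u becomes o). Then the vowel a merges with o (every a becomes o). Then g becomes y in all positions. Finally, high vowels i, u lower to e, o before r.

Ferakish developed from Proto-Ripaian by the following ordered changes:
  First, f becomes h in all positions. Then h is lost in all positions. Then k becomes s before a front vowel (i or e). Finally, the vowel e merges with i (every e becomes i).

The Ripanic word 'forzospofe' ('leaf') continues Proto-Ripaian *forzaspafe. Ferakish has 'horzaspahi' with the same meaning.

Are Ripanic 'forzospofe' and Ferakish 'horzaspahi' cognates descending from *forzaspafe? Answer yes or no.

Derive the expected Ferakish reflex of *forzaspafe:
Ferakish: start from *forzaspafe.
  rule 1 (unconditioned shift): forzaspafe → horzaspahe
  rule 2 (h-loss): horzaspahe → orzaspae
  rule 3: no change — orzaspae
  rule 4 (vowel merger): orzaspae → orzaspai
  ⇒ Ferakish orzaspai
The regular Ferakish reflex would be 'orzaspai', but the attested form is 'horzaspahi'. The correspondence is irregular, so they are not cognates (the Ferakish form has a different source).

no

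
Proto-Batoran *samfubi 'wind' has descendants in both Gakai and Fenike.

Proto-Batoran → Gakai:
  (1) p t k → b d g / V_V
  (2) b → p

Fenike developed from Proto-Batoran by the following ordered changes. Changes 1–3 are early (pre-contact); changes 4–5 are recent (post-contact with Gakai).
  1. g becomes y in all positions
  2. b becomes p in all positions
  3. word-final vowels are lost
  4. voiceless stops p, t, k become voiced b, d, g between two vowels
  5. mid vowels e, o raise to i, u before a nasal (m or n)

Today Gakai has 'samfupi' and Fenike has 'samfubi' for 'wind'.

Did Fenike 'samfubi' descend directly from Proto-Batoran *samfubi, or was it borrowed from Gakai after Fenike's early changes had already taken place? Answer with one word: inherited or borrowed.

borrowed

If inherited, *samfubi would pass through all of Fenike's changes:
Fenike: start from *samfubi.
  rule 1: no change — samfubi
  rule 2 (unconditioned shift): samfubi → samfupi
  rule 3 (apocope): samfupi → samfup
  rule 4: no change — samfup
  rule 5: no change — samfup
  ⇒ Fenike samfup
If borrowed from Gakai 'samfupi' after the early changes, it would undergo only the recent ones:
  rule 4 (intervocalic voicing): samfupi → samfubi
  rule 5 (pre-nasal raising): no change (samfubi)
  ⇒ as a loan: samfubi
Fenike 'samfubi' matches the loan outcome 'samfubi', not the inherited 'samfup' — it skipped the early Fenike changes, so it was borrowed from Gakai.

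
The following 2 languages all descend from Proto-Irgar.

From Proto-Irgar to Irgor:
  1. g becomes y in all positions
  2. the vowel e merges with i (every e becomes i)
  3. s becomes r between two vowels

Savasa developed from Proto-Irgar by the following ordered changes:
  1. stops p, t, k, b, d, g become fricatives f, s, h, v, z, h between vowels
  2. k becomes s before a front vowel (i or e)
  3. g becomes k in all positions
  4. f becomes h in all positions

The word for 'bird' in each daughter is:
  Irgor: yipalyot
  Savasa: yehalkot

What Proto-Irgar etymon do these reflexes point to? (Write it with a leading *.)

Position 6: Irgor has y, Savasa has k. Taking the neighbouring segments as reconstructed: Irgor y could go back to *g or *y; Savasa k could go back to *k or *g — the one source consistent with every daughter is *g.
Position 3: Irgor has p, Savasa has h. Irgor preserves p here (none of its changes turn any other segment into p), so the proto-segment is *p.
Continuing position by position gives *yepalgot; check it forward:
Irgor: *yepalgot > yepalyot > yipalyot  (by unconditioned shift, vowel merger)
Savasa: *yepalgot > yefalgot > yefalkot > yehalkot  (by intervocalic lenition, unconditioned shift, unconditioned shift)
Only *yepalgot yields all of Irgor yipalyot, Savasa yehalkot.

*yepalgot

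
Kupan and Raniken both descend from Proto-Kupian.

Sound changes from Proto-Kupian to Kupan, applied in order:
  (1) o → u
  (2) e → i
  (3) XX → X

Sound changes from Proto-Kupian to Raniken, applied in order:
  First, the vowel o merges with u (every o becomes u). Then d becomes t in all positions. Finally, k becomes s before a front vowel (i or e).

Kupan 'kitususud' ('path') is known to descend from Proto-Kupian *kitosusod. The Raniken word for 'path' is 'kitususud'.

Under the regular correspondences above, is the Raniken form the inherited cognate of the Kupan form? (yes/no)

Derive the expected Raniken reflex of *kitosusod:
Raniken: *kitosusod
  kitosusod → kitususud   [vowel merger]
  kitususud → kitususut   [unconditioned shift]
  kitususut → sitususut   [palatalisation]
  giving Raniken sitususut.
The regular Raniken reflex would be 'sitususut', but the attested form is 'kitususud'. The correspondence is irregular, so they are not cognates (the Raniken form has a different source).

no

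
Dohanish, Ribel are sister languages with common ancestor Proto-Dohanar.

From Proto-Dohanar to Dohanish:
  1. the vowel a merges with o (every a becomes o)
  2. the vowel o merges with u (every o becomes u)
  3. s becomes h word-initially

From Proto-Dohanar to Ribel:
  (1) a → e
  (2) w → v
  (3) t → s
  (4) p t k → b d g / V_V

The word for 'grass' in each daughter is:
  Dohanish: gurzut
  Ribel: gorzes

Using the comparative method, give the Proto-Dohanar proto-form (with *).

Position 5: Dohanish has u, Ribel has e. Taking the neighbouring segments as reconstructed: Dohanish u could go back to *a or *o or *u; Ribel e could go back to *a or *e — the one source consistent with every daughter is *a.
Position 6: Dohanish has t, Ribel has s. Dohanish preserves t here (none of its changes turn any other segment into t), so the proto-segment is *t.
Position 2: Dohanish has u, Ribel has o. Ribel preserves o here (none of its changes turn any other segment into o), so the proto-segment is *o.
Continuing position by position gives *gorzat; check it forward:
Dohanish: start from *gorzat.
  rule 1 (vowel merger): gorzat → gorzot
  rule 2 (vowel merger): gorzot → gurzut
  rule 3: no change — gurzut
  ⇒ Dohanish gurzut
Ribel: *gorzat
  gorzat → gorzet   [vowel merger]
  gorzet (rule 2 does not apply)
  gorzet → gorzes   [unconditioned shift]
  gorzes (rule 4 does not apply)
  giving Ribel gorzes.
Only *gorzat yields all of Dohanish gurzut, Ribel gorzes.

*gorzat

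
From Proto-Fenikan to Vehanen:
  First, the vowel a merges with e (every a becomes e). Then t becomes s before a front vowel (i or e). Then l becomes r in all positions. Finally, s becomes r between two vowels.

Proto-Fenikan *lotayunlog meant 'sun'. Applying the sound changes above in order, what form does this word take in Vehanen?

roreyunrog

Vehanen: *lotayunlog
  lotayunlog → loteyunlog   [vowel merger]
  loteyunlog → loseyunlog   [palatalisation]
  loseyunlog → roseyunrog   [unconditioned shift]
  roseyunrog → roreyunrog   [rhotacism]
  giving Vehanen roreyunrog.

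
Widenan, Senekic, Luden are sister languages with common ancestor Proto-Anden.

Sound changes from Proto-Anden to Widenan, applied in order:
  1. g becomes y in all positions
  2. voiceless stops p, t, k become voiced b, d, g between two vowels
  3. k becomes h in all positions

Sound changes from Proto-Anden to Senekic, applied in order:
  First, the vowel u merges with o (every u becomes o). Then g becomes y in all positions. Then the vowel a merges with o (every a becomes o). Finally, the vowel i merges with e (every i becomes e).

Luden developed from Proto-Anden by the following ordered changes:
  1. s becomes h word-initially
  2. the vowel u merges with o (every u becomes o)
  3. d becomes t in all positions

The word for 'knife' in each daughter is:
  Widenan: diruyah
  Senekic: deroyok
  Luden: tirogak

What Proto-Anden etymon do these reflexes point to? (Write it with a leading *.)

*dirugak

Position 2: Widenan has i, Senekic has e, Luden has i. Widenan preserves i here (none of its changes turn any other segment into i), so the proto-segment is *i.
Position 4: Widenan has u, Senekic has o, Luden has o. Widenan preserves u here (none of its changes turn any other segment into u), so the proto-segment is *u.
Position 7: Widenan has h, Senekic has k, Luden has k. Senekic preserves k here (none of its changes turn any other segment into k), so the proto-segment is *k.
Continuing position by position gives *dirugak; check it forward:
Widenan: *dirugak > diruyak > diruyah  (by unconditioned shift, unconditioned shift)
Senekic: *dirugak
  dirugak → dirogak   [vowel merger]
  dirogak → diroyak   [unconditioned shift]
  diroyak → diroyok   [vowel merger]
  diroyok → deroyok   [vowel merger]
  giving Senekic deroyok.
Luden: *dirugak > dirogak > tirogak  (by vowel merger, unconditioned shift)
*dirugak is the unique common source.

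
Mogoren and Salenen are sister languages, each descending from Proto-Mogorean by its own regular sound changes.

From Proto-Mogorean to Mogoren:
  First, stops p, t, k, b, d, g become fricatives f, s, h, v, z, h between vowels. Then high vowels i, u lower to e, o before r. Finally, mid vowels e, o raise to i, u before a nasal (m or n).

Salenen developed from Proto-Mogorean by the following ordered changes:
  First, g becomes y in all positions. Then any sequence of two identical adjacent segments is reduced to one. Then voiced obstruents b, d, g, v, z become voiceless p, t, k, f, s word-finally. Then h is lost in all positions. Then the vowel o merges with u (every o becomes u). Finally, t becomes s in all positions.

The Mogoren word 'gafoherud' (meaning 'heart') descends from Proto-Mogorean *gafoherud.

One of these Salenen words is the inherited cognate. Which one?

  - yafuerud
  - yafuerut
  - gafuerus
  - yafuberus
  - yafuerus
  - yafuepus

yafuerus

Salenen: *gafoherud > yafoherud > yafoherut > yafoerut > yafuerut > yafuerus  (by unconditioned shift, final devoicing, h-loss, vowel merger, unconditioned shift)
Only 'yafuerus' matches the regular Salenen development of *gafoherud.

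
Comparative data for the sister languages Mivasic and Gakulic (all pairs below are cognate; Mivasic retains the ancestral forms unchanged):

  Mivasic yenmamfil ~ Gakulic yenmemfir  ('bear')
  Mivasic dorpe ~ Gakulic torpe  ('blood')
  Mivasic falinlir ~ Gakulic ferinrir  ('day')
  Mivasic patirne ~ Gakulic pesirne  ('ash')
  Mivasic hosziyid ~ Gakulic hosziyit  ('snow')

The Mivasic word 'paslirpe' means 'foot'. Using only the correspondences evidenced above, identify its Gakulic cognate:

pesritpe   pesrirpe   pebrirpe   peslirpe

falinlir ~ ferinrir, patirne ~ pesirne — Mivasic a corresponds to Gakulic e after a consonant, before a consonant other than r, m, n, p, b, f, v.
falinlir ~ ferinrir — Mivasic l corresponds to Gakulic r after a consonant, before a front vowel.
Applying these to Mivasic 'paslirpe':
  paslirpe → peslirpe   (a→e after a consonant, before a consonant other than r, m, n, p, b, f, v)
  peslirpe → pesrirpe   (l→r after a consonant, before a front vowel)
So the Gakulic cognate is 'pesrirpe'.

pesrirpe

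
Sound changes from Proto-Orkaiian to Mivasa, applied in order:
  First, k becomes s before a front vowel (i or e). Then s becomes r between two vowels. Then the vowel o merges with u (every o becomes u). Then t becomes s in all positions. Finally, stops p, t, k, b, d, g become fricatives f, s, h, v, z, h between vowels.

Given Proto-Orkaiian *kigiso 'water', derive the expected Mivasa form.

sihiru

Mivasa: *kigiso
  kigiso → sigiso   [palatalisation]
  sigiso → sigiro   [rhotacism]
  sigiro → sigiru   [vowel merger]
  sigiru (rule 4 does not apply)
  sigiru → sihiru   [intervocalic lenition]
  giving Mivasa sihiru.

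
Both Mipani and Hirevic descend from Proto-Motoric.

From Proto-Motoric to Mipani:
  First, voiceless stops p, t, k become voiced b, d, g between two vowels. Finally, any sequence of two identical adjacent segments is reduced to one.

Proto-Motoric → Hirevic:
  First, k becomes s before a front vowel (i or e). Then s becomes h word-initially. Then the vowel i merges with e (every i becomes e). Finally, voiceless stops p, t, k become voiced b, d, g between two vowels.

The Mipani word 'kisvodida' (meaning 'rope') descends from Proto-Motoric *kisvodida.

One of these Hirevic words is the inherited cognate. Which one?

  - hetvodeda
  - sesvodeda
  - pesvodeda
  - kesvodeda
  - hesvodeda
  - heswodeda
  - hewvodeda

hesvodeda

Hirevic: *kisvodida
  kisvodida → sisvodida   [palatalisation]
  sisvodida → hisvodida   [debuccalisation]
  hisvodida → hesvodeda   [vowel merger]
  hesvodeda (rule 4 does not apply)
  giving Hirevic hesvodeda.
Only 'hesvodeda' matches the regular Hirevic development of *kisvodida.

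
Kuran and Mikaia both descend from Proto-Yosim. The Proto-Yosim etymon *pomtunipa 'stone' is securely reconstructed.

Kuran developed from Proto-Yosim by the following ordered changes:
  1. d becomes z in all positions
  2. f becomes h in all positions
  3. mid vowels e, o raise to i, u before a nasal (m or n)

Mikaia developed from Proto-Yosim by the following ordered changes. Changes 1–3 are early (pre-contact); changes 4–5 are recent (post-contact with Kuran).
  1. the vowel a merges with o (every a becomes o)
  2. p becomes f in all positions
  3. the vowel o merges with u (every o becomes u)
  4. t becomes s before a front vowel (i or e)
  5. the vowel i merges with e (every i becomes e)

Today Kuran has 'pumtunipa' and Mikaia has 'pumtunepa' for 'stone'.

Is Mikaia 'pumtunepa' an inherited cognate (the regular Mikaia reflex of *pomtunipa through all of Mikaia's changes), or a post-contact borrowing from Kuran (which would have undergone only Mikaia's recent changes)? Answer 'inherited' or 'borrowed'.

borrowed

If inherited, *pomtunipa would pass through all of Mikaia's changes:
Mikaia: *pomtunipa > pomtunipo > fomtunifo > fumtunifu > fumtunefu  (by vowel merger, unconditioned shift, vowel merger, vowel merger)
If borrowed from Kuran 'pumtunipa' after the early changes, it would undergo only the recent ones:
  rule 4 (palatalisation): no change (pumtunipa)
  rule 5 (vowel merger): pumtunipa → pumtunepa
  ⇒ as a loan: pumtunepa
Mikaia 'pumtunepa' matches the loan outcome 'pumtunepa', not the inherited 'fumtunefu' — it skipped the early Mikaia changes, so it was borrowed from Kuran.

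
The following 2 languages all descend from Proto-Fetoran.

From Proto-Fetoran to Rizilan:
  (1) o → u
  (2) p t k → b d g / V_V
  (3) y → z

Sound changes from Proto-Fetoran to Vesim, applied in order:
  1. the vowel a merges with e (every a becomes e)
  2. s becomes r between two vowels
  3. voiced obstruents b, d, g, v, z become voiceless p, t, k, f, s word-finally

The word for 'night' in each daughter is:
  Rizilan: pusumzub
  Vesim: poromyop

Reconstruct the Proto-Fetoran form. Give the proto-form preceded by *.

*posomyob

Position 4: Rizilan has u, Vesim has o. Vesim preserves o here (none of its changes turn any other segment into o), so the proto-segment is *o.
Position 2: Rizilan has u, Vesim has o. Vesim preserves o here (none of its changes turn any other segment into o), so the proto-segment is *o.
Verify the candidate proto-form against each daughter:
Rizilan: *posomyob
  posomyob → pusumyub   [vowel merger]
  pusumyub (rule 2 does not apply)
  pusumyub → pusumzub   [unconditioned shift]
  giving Rizilan pusumzub.
Vesim: start from *posomyob.
  rule 1: no change — posomyob
  rule 2 (rhotacism): posomyob → poromyob
  rule 3 (final devoicing): poromyob → poromyop
  ⇒ Vesim poromyop
No other proto-form is consistent with every reflex, so the reconstruction is *posomyob.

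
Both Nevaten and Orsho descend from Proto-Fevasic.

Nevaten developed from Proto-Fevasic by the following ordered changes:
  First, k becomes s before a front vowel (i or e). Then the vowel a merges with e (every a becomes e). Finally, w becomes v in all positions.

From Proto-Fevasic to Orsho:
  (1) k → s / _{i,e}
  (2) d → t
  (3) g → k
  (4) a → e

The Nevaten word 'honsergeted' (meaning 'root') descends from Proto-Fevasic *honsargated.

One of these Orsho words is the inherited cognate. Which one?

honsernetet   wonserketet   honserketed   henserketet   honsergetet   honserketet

honserketet

Orsho: *honsargated > honsargatet > honsarkatet > honserketet  (by unconditioned shift, unconditioned shift, vowel merger)
Among the options, 'honserketet' alone shows every Orsho change applied in order.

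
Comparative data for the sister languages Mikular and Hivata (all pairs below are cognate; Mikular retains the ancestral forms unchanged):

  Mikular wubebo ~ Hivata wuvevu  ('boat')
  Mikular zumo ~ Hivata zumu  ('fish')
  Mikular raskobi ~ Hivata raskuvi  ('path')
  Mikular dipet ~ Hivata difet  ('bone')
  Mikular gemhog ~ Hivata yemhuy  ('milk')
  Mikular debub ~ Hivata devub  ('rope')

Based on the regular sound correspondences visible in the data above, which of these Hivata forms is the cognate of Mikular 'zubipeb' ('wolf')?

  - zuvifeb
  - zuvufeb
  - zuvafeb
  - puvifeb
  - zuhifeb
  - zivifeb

zuvifeb

raskobi ~ raskuvi — Mikular b corresponds to Hivata v between vowels (before a front vowel).
dipet ~ difet — Mikular p corresponds to Hivata f between vowels (before a front vowel).
Applying these to Mikular 'zubipeb':
  zubipeb → zuvipeb   (b→v between vowels (before a front vowel))
  zuvipeb → zuvifeb   (p→f between vowels (before a front vowel))
So the Hivata cognate is 'zuvifeb'.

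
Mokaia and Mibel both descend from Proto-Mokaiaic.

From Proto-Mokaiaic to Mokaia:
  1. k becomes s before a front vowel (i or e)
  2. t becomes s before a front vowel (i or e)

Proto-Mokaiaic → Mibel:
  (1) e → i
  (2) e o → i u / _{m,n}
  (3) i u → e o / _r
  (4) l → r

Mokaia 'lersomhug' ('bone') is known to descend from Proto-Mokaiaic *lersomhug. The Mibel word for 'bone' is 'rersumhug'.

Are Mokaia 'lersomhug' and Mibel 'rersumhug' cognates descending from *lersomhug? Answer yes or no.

Derive the expected Mibel reflex of *lersomhug:
Mibel: *lersomhug > lirsomhug > lirsumhug > lersumhug > rersumhug  (by vowel merger, pre-nasal raising, pre-rhotic lowering, unconditioned shift)
Mibel 'rersumhug' matches the regular reflex exactly, so the pair is cognate.

yes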